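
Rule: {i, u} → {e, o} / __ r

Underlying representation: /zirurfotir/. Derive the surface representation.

zerorfoter

/i/ is a high vowel immediately before /r/, so it lowers to [e].
/u/ is a high vowel immediately before /r/, so it lowers to [o].
/i/ is a high vowel immediately before /r/, so it lowers to [e].
Surface form: [zerorfoter].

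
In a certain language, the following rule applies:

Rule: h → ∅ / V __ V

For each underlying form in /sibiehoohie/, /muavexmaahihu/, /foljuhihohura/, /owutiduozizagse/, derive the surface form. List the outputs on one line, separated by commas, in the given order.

sibieooie, muavexmaaiu, foljuioura, owutiduozizagse

/sibiehoohie/: /h/ occurs between vowels /e/ and /o/, so it deletes. /h/ occurs between vowels /o/ and /i/, so it deletes. → [sibieooie].
/muavexmaahihu/: /h/ occurs between vowels /a/ and /i/, so it deletes. /h/ occurs between vowels /i/ and /u/, so it deletes. → [muavexmaaiu].
/foljuhihohura/: /h/ occurs between vowels /u/ and /i/, so it deletes. /h/ occurs between vowels /i/ and /o/, so it deletes. /h/ occurs between vowels /o/ and /u/, so it deletes. → [foljuioura].
/owutiduozizagse/: the rule's environment is not met; surfaces unchanged as [owutiduozizagse].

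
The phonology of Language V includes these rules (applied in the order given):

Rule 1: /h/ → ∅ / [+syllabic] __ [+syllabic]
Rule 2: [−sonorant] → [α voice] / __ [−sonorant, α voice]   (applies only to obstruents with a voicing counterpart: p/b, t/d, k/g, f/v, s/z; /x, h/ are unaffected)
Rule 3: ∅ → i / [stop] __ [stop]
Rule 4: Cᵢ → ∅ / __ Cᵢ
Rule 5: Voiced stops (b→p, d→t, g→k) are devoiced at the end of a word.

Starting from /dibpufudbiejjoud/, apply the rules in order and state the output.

dipipufudibiejout

Rule 1 (intervocalic h-deletion): no segment meets the environment; /dibpufudbiejjoud/ is unchanged.
Rule 2 (regressive voicing assimilation): /b/ precedes the voiceless obstruent /p/, so it devoices to [p] by assimilation. /dibpufudbiejjoud/ → dippufudbiejjoud.
Rule 3 (stop-cluster i-epenthesis): /p/ and /p/ form a stop–stop cluster, so [i] is inserted between them. /d/ and /b/ form a stop–stop cluster, so [i] is inserted between them. /dippufudbiejjoud/ → dipipufudibiejjoud.
Rule 4 (degemination): /jj/ is a geminate; the first /j/ deletes. /dipipufudibiejjoud/ → dipipufudibiejoud.
Rule 5 (final devoicing): /d/ is a voiced stop in word-final position, so it devoices to [t]. /dipipufudibiejoud/ → dipipufudibiejout.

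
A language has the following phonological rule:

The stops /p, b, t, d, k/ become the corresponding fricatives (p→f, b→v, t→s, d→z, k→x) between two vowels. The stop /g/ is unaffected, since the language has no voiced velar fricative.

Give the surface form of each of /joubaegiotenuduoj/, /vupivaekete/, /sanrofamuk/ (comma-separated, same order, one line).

jouvaegiosenuzuoj, vufivaexese, sanrofamuk

/joubaegiotenuduoj/: /b/ is a stop between vowels /u/ and /a/, so it spirantizes to the fricative [v]. /t/ is a stop between vowels /o/ and /e/, so it spirantizes to the fricative [s]. /d/ is a stop between vowels /u/ and /u/, so it spirantizes to the fricative [z]. → [jouvaegiosenuzuoj].
/vupivaekete/: /p/ is a stop between vowels /u/ and /i/, so it spirantizes to the fricative [f]. /k/ is a stop between vowels /e/ and /e/, so it spirantizes to the fricative [x]. /t/ is a stop between vowels /e/ and /e/, so it spirantizes to the fricative [s]. → [vufivaexese].
/sanrofamuk/: the rule's environment is not met; surfaces unchanged as [sanrofamuk].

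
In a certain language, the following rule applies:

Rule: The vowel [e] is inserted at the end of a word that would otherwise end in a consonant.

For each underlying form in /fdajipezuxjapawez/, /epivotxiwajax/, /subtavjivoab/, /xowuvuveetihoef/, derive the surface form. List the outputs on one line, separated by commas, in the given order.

fdajipezuxjapaweze, epivotxiwajaxe, subtavjivoabe, xowuvuveetihoefe

/fdajipezuxjapawez/: the form ends in the consonant /z/, so [e] is inserted word-finally. → [fdajipezuxjapaweze].
/epivotxiwajax/: the form ends in the consonant /x/, so [e] is inserted word-finally. → [epivotxiwajaxe].
/subtavjivoab/: the form ends in the consonant /b/, so [e] is inserted word-finally. → [subtavjivoabe].
/xowuvuveetihoef/: the form ends in the consonant /f/, so [e] is inserted word-finally. → [xowuvuveetihoefe].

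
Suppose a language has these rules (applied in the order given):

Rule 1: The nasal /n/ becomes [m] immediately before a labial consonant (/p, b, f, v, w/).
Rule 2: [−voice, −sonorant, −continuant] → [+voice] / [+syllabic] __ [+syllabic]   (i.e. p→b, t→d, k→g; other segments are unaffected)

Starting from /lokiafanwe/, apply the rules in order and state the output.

logiafamwe

Rule 1 (nasal place assimilation): /n/ precedes the labial consonant /w/, so it assimilates in place to [m]. /lokiafanwe/ → lokiafamwe.
Rule 2 (intervocalic voicing): /k/ is a voiceless stop between vowels /o/ and /i/, so it voices to [g]. /lokiafamwe/ → logiafamwe.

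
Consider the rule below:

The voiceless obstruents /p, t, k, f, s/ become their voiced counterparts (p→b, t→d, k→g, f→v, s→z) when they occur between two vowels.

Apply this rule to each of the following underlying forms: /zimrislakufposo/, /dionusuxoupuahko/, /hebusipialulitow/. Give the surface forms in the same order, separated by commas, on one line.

zimrislagufpozo, dionuzuxoubuahko, hebuzibialulidow

/zimrislakufposo/: /k/ is a voiceless obstruent between vowels /a/ and /u/, so it voices to [g]. /s/ is a voiceless obstruent between vowels /o/ and /o/, so it voices to [z]. → [zimrislagufpozo].
/dionusuxoupuahko/: /s/ is a voiceless obstruent between vowels /u/ and /u/, so it voices to [z]. /p/ is a voiceless obstruent between vowels /u/ and /u/, so it voices to [b]. → [dionuzuxoubuahko].
/hebusipialulitow/: /s/ is a voiceless obstruent between vowels /u/ and /i/, so it voices to [z]. /p/ is a voiceless obstruent between vowels /i/ and /i/, so it voices to [b]. /t/ is a voiceless obstruent between vowels /i/ and /o/, so it voices to [d]. → [hebuzibialulidow].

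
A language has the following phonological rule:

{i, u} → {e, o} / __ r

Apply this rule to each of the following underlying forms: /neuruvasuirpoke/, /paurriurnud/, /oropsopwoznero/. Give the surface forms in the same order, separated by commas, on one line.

/neuruvasuirpoke/: /u/ is a high vowel immediately before /r/, so it lowers to [o]. /i/ is a high vowel immediately before /r/, so it lowers to [e]. → [neoruvasuerpoke].
/paurriurnud/: /u/ is a high vowel immediately before /r/, so it lowers to [o]. /u/ is a high vowel immediately before /r/, so it lowers to [o]. → [paorriornud].
/oropsopwoznero/: the rule's environment is not met; surfaces unchanged as [oropsopwoznero].

neoruvasuerpoke, paorriornud, oropsopwoznero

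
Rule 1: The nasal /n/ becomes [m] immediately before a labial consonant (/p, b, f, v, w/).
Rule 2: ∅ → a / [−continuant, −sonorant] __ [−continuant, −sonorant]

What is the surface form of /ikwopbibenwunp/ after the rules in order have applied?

ikwopabibemwump

Rule 1 (nasal place assimilation): /n/ precedes the labial consonant /w/, so it assimilates in place to [m]. /n/ precedes the labial consonant /p/, so it assimilates in place to [m]. /ikwopbibenwunp/ → ikwopbibemwump.
Rule 2 (stop-cluster a-epenthesis): /p/ and /b/ form a stop–stop cluster, so [a] is inserted between them. /ikwopbibemwump/ → ikwopabibemwump.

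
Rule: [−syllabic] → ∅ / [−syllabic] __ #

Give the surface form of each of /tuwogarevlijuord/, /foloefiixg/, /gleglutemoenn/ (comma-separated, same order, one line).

tuwogarevlijuor, foloefiix, gleglutemoen

/tuwogarevlijuord/: /d/ is the second consonant of a word-final cluster /rd/, so it deletes. → [tuwogarevlijuor].
/foloefiixg/: /g/ is the second consonant of a word-final cluster /xg/, so it deletes. → [foloefiix].
/gleglutemoenn/: /n/ is the second consonant of a word-final cluster /nn/, so it deletes. → [gleglutemoen].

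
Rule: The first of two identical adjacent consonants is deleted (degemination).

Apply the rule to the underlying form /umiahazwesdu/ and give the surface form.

umiahazwesdu

No segment of /umiahazwesdu/ meets the structural description of the rule, so the form surfaces unchanged.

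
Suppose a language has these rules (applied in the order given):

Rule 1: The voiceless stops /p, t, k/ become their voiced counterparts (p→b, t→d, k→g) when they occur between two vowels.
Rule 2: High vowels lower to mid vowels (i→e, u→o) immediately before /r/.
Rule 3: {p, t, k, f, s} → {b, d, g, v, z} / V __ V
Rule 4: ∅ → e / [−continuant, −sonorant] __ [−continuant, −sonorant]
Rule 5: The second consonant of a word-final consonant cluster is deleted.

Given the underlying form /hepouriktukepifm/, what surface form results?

Rule 1 (intervocalic voicing): /p/ is a voiceless stop between vowels /e/ and /o/, so it voices to [b]. /k/ is a voiceless stop between vowels /u/ and /e/, so it voices to [g]. /p/ is a voiceless stop between vowels /e/ and /i/, so it voices to [b]. /hepouriktukepifm/ → hebouriktugebifm.
Rule 2 (pre-rhotic lowering): /u/ is a high vowel immediately before /r/, so it lowers to [o]. /hebouriktugebifm/ → hebooriktugebifm.
Rule 3 (intervocalic voicing): no segment meets the environment; /hebooriktugebifm/ is unchanged.
Rule 4 (stop-cluster e-epenthesis): /k/ and /t/ form a stop–stop cluster, so [e] is inserted between them. /hebooriktugebifm/ → hebooriketugebifm.
Rule 5 (final cluster simplification): /m/ is the second consonant of a word-final cluster /fm/, so it deletes. /hebooriketugebifm/ → hebooriketugebif.

hebooriketugebif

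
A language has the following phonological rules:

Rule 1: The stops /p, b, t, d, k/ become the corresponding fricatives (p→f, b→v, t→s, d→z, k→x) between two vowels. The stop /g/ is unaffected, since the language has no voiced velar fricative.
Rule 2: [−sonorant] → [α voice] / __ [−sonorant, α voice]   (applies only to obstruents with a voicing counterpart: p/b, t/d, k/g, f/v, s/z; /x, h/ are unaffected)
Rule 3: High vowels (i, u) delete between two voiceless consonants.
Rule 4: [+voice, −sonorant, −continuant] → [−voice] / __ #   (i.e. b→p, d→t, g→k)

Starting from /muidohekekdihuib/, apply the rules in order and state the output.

Rule 1 (intervocalic spirantization): /d/ is a stop between vowels /i/ and /o/, so it spirantizes to the fricative [z]. /k/ is a stop between vowels /e/ and /e/, so it spirantizes to the fricative [x]. /muidohekekdihuib/ → muizohexekdihuib.
Rule 2 (regressive voicing assimilation): /k/ precedes the voiced obstruent /d/, so it voices to [g] by assimilation. /muizohexekdihuib/ → muizohexegdihuib.
Rule 3 (high vowel syncope): no segment meets the environment; /muizohexegdihuib/ is unchanged.
Rule 4 (final devoicing): /b/ is a voiced stop in word-final position, so it devoices to [p]. /muizohexegdihuib/ → muizohexegdihuip.

muizohexegdihuip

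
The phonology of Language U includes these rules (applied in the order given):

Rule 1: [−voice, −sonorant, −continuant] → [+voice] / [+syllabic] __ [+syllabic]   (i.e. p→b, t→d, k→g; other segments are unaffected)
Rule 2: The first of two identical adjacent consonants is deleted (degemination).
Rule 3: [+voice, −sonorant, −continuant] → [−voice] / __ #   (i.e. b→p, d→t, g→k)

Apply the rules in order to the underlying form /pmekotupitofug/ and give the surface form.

pmegodubidofuk

Rule 1 (intervocalic voicing): /k/ is a voiceless stop between vowels /e/ and /o/, so it voices to [g]. /t/ is a voiceless stop between vowels /o/ and /u/, so it voices to [d]. /p/ is a voiceless stop between vowels /u/ and /i/, so it voices to [b]. /t/ is a voiceless stop between vowels /i/ and /o/, so it voices to [d]. /pmekotupitofug/ → pmegodubidofug.
Rule 2 (degemination): no segment meets the environment; /pmegodubidofug/ is unchanged.
Rule 3 (final devoicing): /g/ is a voiced stop in word-final position, so it devoices to [k]. /pmegodubidofug/ → pmegodubidofuk.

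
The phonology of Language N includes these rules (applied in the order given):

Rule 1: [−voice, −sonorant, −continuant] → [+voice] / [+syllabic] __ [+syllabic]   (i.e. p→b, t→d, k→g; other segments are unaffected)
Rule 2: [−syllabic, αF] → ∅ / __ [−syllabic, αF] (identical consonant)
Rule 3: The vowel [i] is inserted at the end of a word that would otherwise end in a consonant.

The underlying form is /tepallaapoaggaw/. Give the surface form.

Rule 1 (intervocalic voicing): /p/ is a voiceless stop between vowels /e/ and /a/, so it voices to [b]. /p/ is a voiceless stop between vowels /a/ and /o/, so it voices to [b]. /tepallaapoaggaw/ → teballaaboaggaw.
Rule 2 (degemination): /ll/ is a geminate; the first /l/ deletes. /gg/ is a geminate; the first /g/ deletes. /teballaaboaggaw/ → tebalaaboagaw.
Rule 3 (final i-epenthesis): the form ends in the consonant /w/, so [i] is inserted word-finally. /tebalaaboagaw/ → tebalaaboagawi.

tebalaaboagawi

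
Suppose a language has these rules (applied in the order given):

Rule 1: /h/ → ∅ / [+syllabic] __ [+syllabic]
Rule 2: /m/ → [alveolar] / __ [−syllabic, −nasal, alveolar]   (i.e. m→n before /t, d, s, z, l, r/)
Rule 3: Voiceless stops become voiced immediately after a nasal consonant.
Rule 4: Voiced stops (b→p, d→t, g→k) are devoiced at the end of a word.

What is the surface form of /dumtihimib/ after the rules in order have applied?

dundiimip

Rule 1 (intervocalic h-deletion): /h/ occurs between vowels /i/ and /i/, so it deletes. /dumtihimib/ → dumtiimib.
Rule 2 (nasal place assimilation): /m/ precedes the alveolar consonant /t/, so it assimilates in place to [n]. /dumtiimib/ → duntiimib.
Rule 3 (post-nasal voicing): /t/ is a voiceless stop immediately after the nasal /n/, so it voices to [d]. /duntiimib/ → dundiimib.
Rule 4 (final devoicing): /b/ is a voiced stop in word-final position, so it devoices to [p]. /dundiimib/ → dundiimip.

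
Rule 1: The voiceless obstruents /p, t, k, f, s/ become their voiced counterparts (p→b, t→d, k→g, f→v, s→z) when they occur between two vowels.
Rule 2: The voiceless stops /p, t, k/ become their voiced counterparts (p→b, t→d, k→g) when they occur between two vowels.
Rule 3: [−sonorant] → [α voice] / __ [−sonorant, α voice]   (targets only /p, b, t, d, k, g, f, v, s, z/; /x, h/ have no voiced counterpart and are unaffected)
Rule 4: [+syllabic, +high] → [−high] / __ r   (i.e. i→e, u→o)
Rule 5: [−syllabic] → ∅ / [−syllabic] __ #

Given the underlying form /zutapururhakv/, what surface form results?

zudabororhag

Rule 1 (intervocalic voicing): /t/ is a voiceless obstruent between vowels /u/ and /a/, so it voices to [d]. /p/ is a voiceless obstruent between vowels /a/ and /u/, so it voices to [b]. /zutapururhakv/ → zudabururhakv.
Rule 2 (intervocalic voicing): no segment meets the environment; /zudabururhakv/ is unchanged.
Rule 3 (regressive voicing assimilation): /k/ precedes the voiced obstruent /v/, so it voices to [g] by assimilation. /zudabururhakv/ → zudabururhagv.
Rule 4 (pre-rhotic lowering): /u/ is a high vowel immediately before /r/, so it lowers to [o]. /u/ is a high vowel immediately before /r/, so it lowers to [o]. /zudabururhagv/ → zudabororhagv.
Rule 5 (final cluster simplification): /v/ is the second consonant of a word-final cluster /gv/, so it deletes. /zudabororhagv/ → zudabororhag.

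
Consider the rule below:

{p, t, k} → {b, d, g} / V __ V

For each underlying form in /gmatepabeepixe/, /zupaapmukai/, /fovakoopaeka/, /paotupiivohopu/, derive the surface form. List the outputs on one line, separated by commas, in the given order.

gmadebabeebixe, zubaapmugai, fovagoobaega, paodubiivohobu

/gmatepabeepixe/: /t/ is a voiceless stop between vowels /a/ and /e/, so it voices to [d]. /p/ is a voiceless stop between vowels /e/ and /a/, so it voices to [b]. /p/ is a voiceless stop between vowels /e/ and /i/, so it voices to [b]. → [gmadebabeebixe].
/zupaapmukai/: /p/ is a voiceless stop between vowels /u/ and /a/, so it voices to [b]. /k/ is a voiceless stop between vowels /u/ and /a/, so it voices to [g]. → [zubaapmugai].
/fovakoopaeka/: /k/ is a voiceless stop between vowels /a/ and /o/, so it voices to [g]. /p/ is a voiceless stop between vowels /o/ and /a/, so it voices to [b]. /k/ is a voiceless stop between vowels /e/ and /a/, so it voices to [g]. → [fovagoobaega].
/paotupiivohopu/: /t/ is a voiceless stop between vowels /o/ and /u/, so it voices to [d]. /p/ is a voiceless stop between vowels /u/ and /i/, so it voices to [b]. /p/ is a voiceless stop between vowels /o/ and /u/, so it voices to [b]. → [paodubiivohobu].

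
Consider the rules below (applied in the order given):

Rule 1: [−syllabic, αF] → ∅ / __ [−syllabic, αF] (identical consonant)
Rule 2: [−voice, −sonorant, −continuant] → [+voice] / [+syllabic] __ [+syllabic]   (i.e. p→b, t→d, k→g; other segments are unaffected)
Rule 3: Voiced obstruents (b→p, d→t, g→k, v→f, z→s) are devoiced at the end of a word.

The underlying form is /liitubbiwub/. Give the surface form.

Rule 1 (degemination): /bb/ is a geminate; the first /b/ deletes. /liitubbiwub/ → liitubiwub.
Rule 2 (intervocalic voicing): /t/ is a voiceless stop between vowels /i/ and /u/, so it voices to [d]. /liitubiwub/ → liidubiwub.
Rule 3 (final devoicing): /b/ is a voiced obstruent in word-final position, so it devoices to [p]. /liidubiwub/ → liidubiwup.

liidubiwup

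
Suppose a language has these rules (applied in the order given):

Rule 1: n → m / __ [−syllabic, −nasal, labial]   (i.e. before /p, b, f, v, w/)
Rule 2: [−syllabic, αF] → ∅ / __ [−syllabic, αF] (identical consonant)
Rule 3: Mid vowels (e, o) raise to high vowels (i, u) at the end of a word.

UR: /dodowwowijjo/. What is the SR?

Rule 1 (nasal place assimilation): no segment meets the environment; /dodowwowijjo/ is unchanged.
Rule 2 (degemination): /ww/ is a geminate; the first /w/ deletes. /jj/ is a geminate; the first /j/ deletes. /dodowwowijjo/ → dodowowijo.
Rule 3 (final vowel raising): /o/ is a mid vowel in word-final position, so it raises to [u]. /dodowowijo/ → dodowowiju.

dodowowiju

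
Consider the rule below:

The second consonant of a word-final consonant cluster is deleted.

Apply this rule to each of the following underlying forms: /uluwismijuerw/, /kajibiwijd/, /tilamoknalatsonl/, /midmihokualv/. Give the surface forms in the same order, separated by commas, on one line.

uluwismijuer, kajibiwij, tilamoknalatson, midmihokual

/uluwismijuerw/: /w/ is the second consonant of a word-final cluster /rw/, so it deletes. → [uluwismijuer].
/kajibiwijd/: /d/ is the second consonant of a word-final cluster /jd/, so it deletes. → [kajibiwij].
/tilamoknalatsonl/: /l/ is the second consonant of a word-final cluster /nl/, so it deletes. → [tilamoknalatson].
/midmihokualv/: /v/ is the second consonant of a word-final cluster /lv/, so it deletes. → [midmihokual].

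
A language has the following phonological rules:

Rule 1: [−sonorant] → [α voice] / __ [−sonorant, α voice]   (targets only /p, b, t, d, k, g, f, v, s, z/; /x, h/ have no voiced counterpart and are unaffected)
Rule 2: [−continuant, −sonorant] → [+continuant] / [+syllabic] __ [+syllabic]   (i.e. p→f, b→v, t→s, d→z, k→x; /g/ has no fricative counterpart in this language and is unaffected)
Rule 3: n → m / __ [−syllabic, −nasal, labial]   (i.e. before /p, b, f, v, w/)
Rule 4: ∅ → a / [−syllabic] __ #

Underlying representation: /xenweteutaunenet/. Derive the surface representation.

xemweseusauneneta

Rule 1 (regressive voicing assimilation): no segment meets the environment; /xenweteutaunenet/ is unchanged.
Rule 2 (intervocalic spirantization): /t/ is a stop between vowels /e/ and /e/, so it spirantizes to the fricative [s]. /t/ is a stop between vowels /u/ and /a/, so it spirantizes to the fricative [s]. /xenweteutaunenet/ → xenweseusaunenet.
Rule 3 (nasal place assimilation): /n/ precedes the labial consonant /w/, so it assimilates in place to [m]. /xenweseusaunenet/ → xemweseusaunenet.
Rule 4 (final a-epenthesis): the form ends in the consonant /t/, so [a] is inserted word-finally. /xemweseusaunenet/ → xemweseusauneneta.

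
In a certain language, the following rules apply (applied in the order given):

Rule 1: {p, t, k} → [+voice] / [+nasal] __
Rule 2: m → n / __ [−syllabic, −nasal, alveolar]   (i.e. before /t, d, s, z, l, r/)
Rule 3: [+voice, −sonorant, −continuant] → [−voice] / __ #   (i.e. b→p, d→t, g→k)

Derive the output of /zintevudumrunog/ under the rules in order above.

Rule 1 (post-nasal voicing): /t/ is a voiceless stop immediately after the nasal /n/, so it voices to [d]. /zintevudumrunog/ → zindevudumrunog.
Rule 2 (nasal place assimilation): /m/ precedes the alveolar consonant /r/, so it assimilates in place to [n]. /zindevudumrunog/ → zindevudunrunog.
Rule 3 (final devoicing): /g/ is a voiced stop in word-final position, so it devoices to [k]. /zindevudunrunog/ → zindevudunrunok.

zindevudunrunok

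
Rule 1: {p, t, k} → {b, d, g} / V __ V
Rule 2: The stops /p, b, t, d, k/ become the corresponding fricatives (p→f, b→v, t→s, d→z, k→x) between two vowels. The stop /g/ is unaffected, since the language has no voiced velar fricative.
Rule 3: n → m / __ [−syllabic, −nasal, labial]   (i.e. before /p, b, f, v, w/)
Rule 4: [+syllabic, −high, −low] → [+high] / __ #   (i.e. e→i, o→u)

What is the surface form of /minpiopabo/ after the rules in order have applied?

mimpiovavu

Rule 1 (intervocalic voicing): /p/ is a voiceless stop between vowels /o/ and /a/, so it voices to [b]. /minpiopabo/ → minpiobabo.
Rule 2 (intervocalic spirantization): /b/ is a stop between vowels /o/ and /a/, so it spirantizes to the fricative [v]. /b/ is a stop between vowels /a/ and /o/, so it spirantizes to the fricative [v]. /minpiobabo/ → minpiovavo.
Rule 3 (nasal place assimilation): /n/ precedes the labial consonant /p/, so it assimilates in place to [m]. /minpiovavo/ → mimpiovavo.
Rule 4 (final vowel raising): /o/ is a mid vowel in word-final position, so it raises to [u]. /mimpiovavo/ → mimpiovavu.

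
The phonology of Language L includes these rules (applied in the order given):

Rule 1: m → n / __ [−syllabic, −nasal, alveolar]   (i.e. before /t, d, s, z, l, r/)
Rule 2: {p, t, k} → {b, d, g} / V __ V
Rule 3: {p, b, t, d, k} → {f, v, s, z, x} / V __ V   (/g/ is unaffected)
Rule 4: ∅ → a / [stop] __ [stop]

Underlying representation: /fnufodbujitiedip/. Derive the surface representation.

Rule 1 (nasal place assimilation): no segment meets the environment; /fnufodbujitiedip/ is unchanged.
Rule 2 (intervocalic voicing): /t/ is a voiceless stop between vowels /i/ and /i/, so it voices to [d]. /fnufodbujitiedip/ → fnufodbujidiedip.
Rule 3 (intervocalic spirantization): /d/ is a stop between vowels /i/ and /i/, so it spirantizes to the fricative [z]. /d/ is a stop between vowels /e/ and /i/, so it spirantizes to the fricative [z]. /fnufodbujidiedip/ → fnufodbujiziezip.
Rule 4 (stop-cluster a-epenthesis): /d/ and /b/ form a stop–stop cluster, so [a] is inserted between them. /fnufodbujiziezip/ → fnufodabujiziezip.

fnufodabujiziezip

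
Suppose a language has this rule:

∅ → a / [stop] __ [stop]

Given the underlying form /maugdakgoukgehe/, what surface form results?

maugadakagoukagehe

/g/ and /d/ form a stop–stop cluster, so [a] is inserted between them.
/k/ and /g/ form a stop–stop cluster, so [a] is inserted between them.
/k/ and /g/ form a stop–stop cluster, so [a] is inserted between them.
Surface form: [maugadakagoukagehe].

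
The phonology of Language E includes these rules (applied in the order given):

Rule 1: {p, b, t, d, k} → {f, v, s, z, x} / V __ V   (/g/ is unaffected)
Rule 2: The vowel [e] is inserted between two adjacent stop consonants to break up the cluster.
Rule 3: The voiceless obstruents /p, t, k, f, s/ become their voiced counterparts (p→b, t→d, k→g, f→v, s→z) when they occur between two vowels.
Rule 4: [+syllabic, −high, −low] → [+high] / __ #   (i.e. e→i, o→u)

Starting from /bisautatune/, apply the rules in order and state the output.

bizauzazuni

Rule 1 (intervocalic spirantization): /t/ is a stop between vowels /u/ and /a/, so it spirantizes to the fricative [s]. /t/ is a stop between vowels /a/ and /u/, so it spirantizes to the fricative [s]. /bisautatune/ → bisausasune.
Rule 2 (stop-cluster e-epenthesis): no segment meets the environment; /bisausasune/ is unchanged.
Rule 3 (intervocalic voicing): /s/ is a voiceless obstruent between vowels /i/ and /a/, so it voices to [z]. /s/ is a voiceless obstruent between vowels /u/ and /a/, so it voices to [z]. /s/ is a voiceless obstruent between vowels /a/ and /u/, so it voices to [z]. /bisausasune/ → bizauzazune.
Rule 4 (final vowel raising): /e/ is a mid vowel in word-final position, so it raises to [i]. /bizauzazune/ → bizauzazuni.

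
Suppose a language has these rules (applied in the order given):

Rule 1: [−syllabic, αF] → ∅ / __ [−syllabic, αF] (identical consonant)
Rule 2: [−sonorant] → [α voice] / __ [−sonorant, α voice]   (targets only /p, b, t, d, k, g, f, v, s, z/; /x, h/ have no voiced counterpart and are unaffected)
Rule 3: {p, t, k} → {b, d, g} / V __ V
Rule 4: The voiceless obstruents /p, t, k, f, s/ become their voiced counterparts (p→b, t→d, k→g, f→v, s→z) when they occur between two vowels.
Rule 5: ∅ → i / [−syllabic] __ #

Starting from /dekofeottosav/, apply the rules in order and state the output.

degoveodozavi

Rule 1 (degemination): /tt/ is a geminate; the first /t/ deletes. /dekofeottosav/ → dekofeotosav.
Rule 2 (regressive voicing assimilation): no segment meets the environment; /dekofeotosav/ is unchanged.
Rule 3 (intervocalic voicing): /k/ is a voiceless stop between vowels /e/ and /o/, so it voices to [g]. /t/ is a voiceless stop between vowels /o/ and /o/, so it voices to [d]. /dekofeotosav/ → degofeodosav.
Rule 4 (intervocalic voicing): /f/ is a voiceless obstruent between vowels /o/ and /e/, so it voices to [v]. /s/ is a voiceless obstruent between vowels /o/ and /a/, so it voices to [z]. /degofeodosav/ → degoveodozav.
Rule 5 (final i-epenthesis): the form ends in the consonant /v/, so [i] is inserted word-finally. /degoveodozav/ → degoveodozavi.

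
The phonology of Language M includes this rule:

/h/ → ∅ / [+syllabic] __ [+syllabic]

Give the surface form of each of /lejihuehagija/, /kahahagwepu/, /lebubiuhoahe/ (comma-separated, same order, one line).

lejiueagija, kaaagwepu, lebubiuoae

/lejihuehagija/: /h/ occurs between vowels /i/ and /u/, so it deletes. /h/ occurs between vowels /e/ and /a/, so it deletes. → [lejiueagija].
/kahahagwepu/: /h/ occurs between vowels /a/ and /a/, so it deletes. /h/ occurs between vowels /a/ and /a/, so it deletes. → [kaaagwepu].
/lebubiuhoahe/: /h/ occurs between vowels /u/ and /o/, so it deletes. /h/ occurs between vowels /a/ and /e/, so it deletes. → [lebubiuoae].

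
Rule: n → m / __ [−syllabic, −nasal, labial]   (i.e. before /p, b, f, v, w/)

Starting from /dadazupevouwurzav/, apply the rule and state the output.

No segment of /dadazupevouwurzav/ meets the structural description of the rule, so the form surfaces unchanged.

dadazupevouwurzav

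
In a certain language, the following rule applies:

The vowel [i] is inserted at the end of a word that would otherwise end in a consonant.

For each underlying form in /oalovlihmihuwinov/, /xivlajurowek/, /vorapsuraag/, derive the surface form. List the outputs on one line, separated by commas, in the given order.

oalovlihmihuwinovi, xivlajuroweki, vorapsuraagi

/oalovlihmihuwinov/: the form ends in the consonant /v/, so [i] is inserted word-finally. → [oalovlihmihuwinovi].
/xivlajurowek/: the form ends in the consonant /k/, so [i] is inserted word-finally. → [xivlajuroweki].
/vorapsuraag/: the form ends in the consonant /g/, so [i] is inserted word-finally. → [vorapsuraagi].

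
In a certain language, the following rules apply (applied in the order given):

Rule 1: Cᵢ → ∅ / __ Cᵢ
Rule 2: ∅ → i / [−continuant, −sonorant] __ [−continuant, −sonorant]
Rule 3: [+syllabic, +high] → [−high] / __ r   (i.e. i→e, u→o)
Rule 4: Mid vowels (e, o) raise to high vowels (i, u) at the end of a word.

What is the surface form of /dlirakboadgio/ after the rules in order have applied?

dlerakiboadigiu

Rule 1 (degemination): no segment meets the environment; /dlirakboadgio/ is unchanged.
Rule 2 (stop-cluster i-epenthesis): /k/ and /b/ form a stop–stop cluster, so [i] is inserted between them. /d/ and /g/ form a stop–stop cluster, so [i] is inserted between them. /dlirakboadgio/ → dlirakiboadigio.
Rule 3 (pre-rhotic lowering): /i/ is a high vowel immediately before /r/, so it lowers to [e]. /dlirakiboadigio/ → dlerakiboadigio.
Rule 4 (final vowel raising): /o/ is a mid vowel in word-final position, so it raises to [u]. /dlerakiboadigio/ → dlerakiboadigiu.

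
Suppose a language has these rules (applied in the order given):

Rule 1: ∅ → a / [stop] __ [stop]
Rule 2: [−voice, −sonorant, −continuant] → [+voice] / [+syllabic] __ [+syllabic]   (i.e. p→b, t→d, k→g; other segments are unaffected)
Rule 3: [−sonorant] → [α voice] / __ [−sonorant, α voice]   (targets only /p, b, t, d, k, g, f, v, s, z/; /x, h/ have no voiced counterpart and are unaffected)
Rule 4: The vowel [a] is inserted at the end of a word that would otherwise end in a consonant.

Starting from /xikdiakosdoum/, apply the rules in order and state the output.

xigadiagozdouma

Rule 1 (stop-cluster a-epenthesis): /k/ and /d/ form a stop–stop cluster, so [a] is inserted between them. /xikdiakosdoum/ → xikadiakosdoum.
Rule 2 (intervocalic voicing): /k/ is a voiceless stop between vowels /i/ and /a/, so it voices to [g]. /k/ is a voiceless stop between vowels /a/ and /o/, so it voices to [g]. /xikadiakosdoum/ → xigadiagosdoum.
Rule 3 (regressive voicing assimilation): /s/ precedes the voiced obstruent /d/, so it voices to [z] by assimilation. /xigadiagosdoum/ → xigadiagozdoum.
Rule 4 (final a-epenthesis): the form ends in the consonant /m/, so [a] is inserted word-finally. /xigadiagozdoum/ → xigadiagozdouma.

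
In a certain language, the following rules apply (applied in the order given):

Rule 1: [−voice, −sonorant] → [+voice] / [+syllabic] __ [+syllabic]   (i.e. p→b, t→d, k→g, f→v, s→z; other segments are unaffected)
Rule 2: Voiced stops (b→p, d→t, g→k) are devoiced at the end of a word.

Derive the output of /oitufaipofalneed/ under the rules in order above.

oiduvaibovalneet

Rule 1 (intervocalic voicing): /t/ is a voiceless obstruent between vowels /i/ and /u/, so it voices to [d]. /f/ is a voiceless obstruent between vowels /u/ and /a/, so it voices to [v]. /p/ is a voiceless obstruent between vowels /i/ and /o/, so it voices to [b]. /f/ is a voiceless obstruent between vowels /o/ and /a/, so it voices to [v]. /oitufaipofalneed/ → oiduvaibovalneed.
Rule 2 (final devoicing): /d/ is a voiced stop in word-final position, so it devoices to [t]. /oiduvaibovalneed/ → oiduvaibovalneet.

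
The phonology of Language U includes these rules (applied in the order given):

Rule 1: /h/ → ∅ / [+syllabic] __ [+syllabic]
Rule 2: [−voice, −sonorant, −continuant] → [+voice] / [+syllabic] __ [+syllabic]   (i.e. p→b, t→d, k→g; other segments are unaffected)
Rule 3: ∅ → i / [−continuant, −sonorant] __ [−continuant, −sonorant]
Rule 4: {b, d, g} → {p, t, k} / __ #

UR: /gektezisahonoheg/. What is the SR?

gekitezisaonoek

Rule 1 (intervocalic h-deletion): /h/ occurs between vowels /a/ and /o/, so it deletes. /h/ occurs between vowels /o/ and /e/, so it deletes. /gektezisahonoheg/ → gektezisaonoeg.
Rule 2 (intervocalic voicing): no segment meets the environment; /gektezisaonoeg/ is unchanged.
Rule 3 (stop-cluster i-epenthesis): /k/ and /t/ form a stop–stop cluster, so [i] is inserted between them. /gektezisaonoeg/ → gekitezisaonoeg.
Rule 4 (final devoicing): /g/ is a voiced stop in word-final position, so it devoices to [k]. /gekitezisaonoeg/ → gekitezisaonoek.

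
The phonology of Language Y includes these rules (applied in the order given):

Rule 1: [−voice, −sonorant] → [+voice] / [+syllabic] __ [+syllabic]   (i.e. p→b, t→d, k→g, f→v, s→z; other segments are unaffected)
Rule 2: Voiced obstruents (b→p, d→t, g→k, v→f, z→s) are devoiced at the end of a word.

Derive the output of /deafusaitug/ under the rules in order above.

Rule 1 (intervocalic voicing): /f/ is a voiceless obstruent between vowels /a/ and /u/, so it voices to [v]. /s/ is a voiceless obstruent between vowels /u/ and /a/, so it voices to [z]. /t/ is a voiceless obstruent between vowels /i/ and /u/, so it voices to [d]. /deafusaitug/ → deavuzaidug.
Rule 2 (final devoicing): /g/ is a voiced obstruent in word-final position, so it devoices to [k]. /deavuzaidug/ → deavuzaiduk.

deavuzaiduk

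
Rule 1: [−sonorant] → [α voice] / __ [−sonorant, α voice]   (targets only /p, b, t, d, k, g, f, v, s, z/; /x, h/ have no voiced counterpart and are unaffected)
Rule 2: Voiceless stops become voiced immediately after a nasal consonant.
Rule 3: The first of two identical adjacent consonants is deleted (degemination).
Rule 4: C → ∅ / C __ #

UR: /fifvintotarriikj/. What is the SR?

Rule 1 (regressive voicing assimilation): /f/ precedes the voiced obstruent /v/, so it voices to [v] by assimilation. /fifvintotarriikj/ → fivvintotarriikj.
Rule 2 (post-nasal voicing): /t/ is a voiceless stop immediately after the nasal /n/, so it voices to [d]. /fivvintotarriikj/ → fivvindotarriikj.
Rule 3 (degemination): /vv/ is a geminate; the first /v/ deletes. /rr/ is a geminate; the first /r/ deletes. /fivvindotarriikj/ → fivindotariikj.
Rule 4 (final cluster simplification): /j/ is the second consonant of a word-final cluster /kj/, so it deletes. /fivindotariikj/ → fivindotariik.

fivindotariik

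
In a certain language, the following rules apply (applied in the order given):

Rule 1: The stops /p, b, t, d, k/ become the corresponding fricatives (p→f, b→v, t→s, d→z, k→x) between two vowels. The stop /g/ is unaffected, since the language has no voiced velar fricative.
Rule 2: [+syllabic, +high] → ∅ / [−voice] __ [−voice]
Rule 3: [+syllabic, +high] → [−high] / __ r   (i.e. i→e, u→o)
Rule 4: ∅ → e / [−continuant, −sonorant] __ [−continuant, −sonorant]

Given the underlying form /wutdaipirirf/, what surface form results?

Rule 1 (intervocalic spirantization): /p/ is a stop between vowels /i/ and /i/, so it spirantizes to the fricative [f]. /wutdaipirirf/ → wutdaifirirf.
Rule 2 (high vowel syncope): no segment meets the environment; /wutdaifirirf/ is unchanged.
Rule 3 (pre-rhotic lowering): /i/ is a high vowel immediately before /r/, so it lowers to [e]. /i/ is a high vowel immediately before /r/, so it lowers to [e]. /wutdaifirirf/ → wutdaifererf.
Rule 4 (stop-cluster e-epenthesis): /t/ and /d/ form a stop–stop cluster, so [e] is inserted between them. /wutdaifererf/ → wutedaifererf.

wutedaifererf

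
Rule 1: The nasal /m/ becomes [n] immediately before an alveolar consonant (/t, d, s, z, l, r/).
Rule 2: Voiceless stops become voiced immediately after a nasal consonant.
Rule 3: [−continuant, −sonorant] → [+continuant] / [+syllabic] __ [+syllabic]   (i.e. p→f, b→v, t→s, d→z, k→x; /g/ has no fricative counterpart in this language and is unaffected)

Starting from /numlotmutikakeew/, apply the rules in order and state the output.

Rule 1 (nasal place assimilation): /m/ precedes the alveolar consonant /l/, so it assimilates in place to [n]. /numlotmutikakeew/ → nunlotmutikakeew.
Rule 2 (post-nasal voicing): no segment meets the environment; /nunlotmutikakeew/ is unchanged.
Rule 3 (intervocalic spirantization): /t/ is a stop between vowels /u/ and /i/, so it spirantizes to the fricative [s]. /k/ is a stop between vowels /i/ and /a/, so it spirantizes to the fricative [x]. /k/ is a stop between vowels /a/ and /e/, so it spirantizes to the fricative [x]. /nunlotmutikakeew/ → nunlotmusixaxeew.

nunlotmusixaxeew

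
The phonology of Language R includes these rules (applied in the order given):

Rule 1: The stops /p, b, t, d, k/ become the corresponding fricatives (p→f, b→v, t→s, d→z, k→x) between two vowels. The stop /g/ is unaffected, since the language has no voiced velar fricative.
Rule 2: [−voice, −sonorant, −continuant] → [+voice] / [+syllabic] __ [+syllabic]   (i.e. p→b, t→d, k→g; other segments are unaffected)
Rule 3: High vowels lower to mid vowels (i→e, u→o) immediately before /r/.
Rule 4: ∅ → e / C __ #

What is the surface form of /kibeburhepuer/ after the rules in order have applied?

kivevorhefuere

Rule 1 (intervocalic spirantization): /b/ is a stop between vowels /i/ and /e/, so it spirantizes to the fricative [v]. /b/ is a stop between vowels /e/ and /u/, so it spirantizes to the fricative [v]. /p/ is a stop between vowels /e/ and /u/, so it spirantizes to the fricative [f]. /kibeburhepuer/ → kivevurhefuer.
Rule 2 (intervocalic voicing): no segment meets the environment; /kivevurhefuer/ is unchanged.
Rule 3 (pre-rhotic lowering): /u/ is a high vowel immediately before /r/, so it lowers to [o]. /kivevurhefuer/ → kivevorhefuer.
Rule 4 (final e-epenthesis): the form ends in the consonant /r/, so [e] is inserted word-finally. /kivevorhefuer/ → kivevorhefuere.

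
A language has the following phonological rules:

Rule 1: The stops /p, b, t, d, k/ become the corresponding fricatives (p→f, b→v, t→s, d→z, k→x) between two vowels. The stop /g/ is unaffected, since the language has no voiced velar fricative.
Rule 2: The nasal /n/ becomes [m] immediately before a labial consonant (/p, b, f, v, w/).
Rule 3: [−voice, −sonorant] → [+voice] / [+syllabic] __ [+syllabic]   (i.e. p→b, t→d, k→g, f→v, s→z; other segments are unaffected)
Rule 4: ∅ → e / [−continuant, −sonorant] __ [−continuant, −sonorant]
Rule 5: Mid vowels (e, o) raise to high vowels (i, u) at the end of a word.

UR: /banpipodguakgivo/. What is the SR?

Rule 1 (intervocalic spirantization): /p/ is a stop between vowels /i/ and /o/, so it spirantizes to the fricative [f]. /banpipodguakgivo/ → banpifodguakgivo.
Rule 2 (nasal place assimilation): /n/ precedes the labial consonant /p/, so it assimilates in place to [m]. /banpifodguakgivo/ → bampifodguakgivo.
Rule 3 (intervocalic voicing): /f/ is a voiceless obstruent between vowels /i/ and /o/, so it voices to [v]. /bampifodguakgivo/ → bampivodguakgivo.
Rule 4 (stop-cluster e-epenthesis): /d/ and /g/ form a stop–stop cluster, so [e] is inserted between them. /k/ and /g/ form a stop–stop cluster, so [e] is inserted between them. /bampivodguakgivo/ → bampivodeguakegivo.
Rule 5 (final vowel raising): /o/ is a mid vowel in word-final position, so it raises to [u]. /bampivodeguakegivo/ → bampivodeguakegivu.

bampivodeguakegivu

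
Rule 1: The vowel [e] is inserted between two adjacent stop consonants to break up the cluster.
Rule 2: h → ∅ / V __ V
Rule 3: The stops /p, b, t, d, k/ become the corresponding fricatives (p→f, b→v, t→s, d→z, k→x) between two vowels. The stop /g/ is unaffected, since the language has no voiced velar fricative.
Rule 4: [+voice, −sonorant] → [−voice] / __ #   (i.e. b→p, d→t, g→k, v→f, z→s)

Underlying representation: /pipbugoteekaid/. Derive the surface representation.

Rule 1 (stop-cluster e-epenthesis): /p/ and /b/ form a stop–stop cluster, so [e] is inserted between them. /pipbugoteekaid/ → pipebugoteekaid.
Rule 2 (intervocalic h-deletion): no segment meets the environment; /pipebugoteekaid/ is unchanged.
Rule 3 (intervocalic spirantization): /p/ is a stop between vowels /i/ and /e/, so it spirantizes to the fricative [f]. /b/ is a stop between vowels /e/ and /u/, so it spirantizes to the fricative [v]. /t/ is a stop between vowels /o/ and /e/, so it spirantizes to the fricative [s]. /k/ is a stop between vowels /e/ and /a/, so it spirantizes to the fricative [x]. /pipebugoteekaid/ → pifevugoseexaid.
Rule 4 (final devoicing): /d/ is a voiced obstruent in word-final position, so it devoices to [t]. /pifevugoseexaid/ → pifevugoseexait.

pifevugoseexait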